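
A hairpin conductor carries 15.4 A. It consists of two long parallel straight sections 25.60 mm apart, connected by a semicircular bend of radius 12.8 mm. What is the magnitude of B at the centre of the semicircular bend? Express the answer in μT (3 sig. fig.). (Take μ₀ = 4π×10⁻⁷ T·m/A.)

The semicircular arc contributes B_arc = μ₀I·π/(4πR) = μ₀I/(4R) = 3.78×10⁻⁴ T.
Each semi-infinite lead is at perpendicular distance R = 0.0128 m from the centre, with the perpendicular foot at its near end, so it contributes μ₀I/(4πR); both point the same way, together 2.41×10⁻⁴ T.
Arc and leads all point the same direction: B = 3.78×10⁻⁴ + 2.41×10⁻⁴ = 6.19×10⁻⁴ T.

B ≈ 619 μT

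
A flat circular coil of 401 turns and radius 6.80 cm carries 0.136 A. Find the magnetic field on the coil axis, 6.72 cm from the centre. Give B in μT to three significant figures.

For an N-turn flat coil, B = Nμ₀IR²/[2(R²+z²)^(3/2)] with R = 0.068 m, z = 0.0672 m.
B = 401 × 4.52×10⁻⁷ T = 1.81×10⁻⁴ T.

B ≈ 181 μT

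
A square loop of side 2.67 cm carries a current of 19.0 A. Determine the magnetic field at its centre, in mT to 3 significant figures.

B ≈ 0.805 mT

Each side is a finite straight segment at perpendicular distance d = a/(2 tan(π/4)) = 0.01335 m from the centre, with end-angles ±π/4.
One side contributes B₁ = (μ₀I/4πd)·2 sin(π/4) = 2.01×10⁻⁴ T.
All 4 sides add in the same direction: B = 4 × 2.01×10⁻⁴ = 8.05×10⁻⁴ T.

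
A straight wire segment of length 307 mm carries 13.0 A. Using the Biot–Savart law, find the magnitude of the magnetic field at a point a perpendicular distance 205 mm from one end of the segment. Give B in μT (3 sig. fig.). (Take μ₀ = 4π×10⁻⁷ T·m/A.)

B ≈ 5.27 μT

For a finite straight segment, B = (μ₀I/4πd)(sinθ₁ + sinθ₂), where θ₁, θ₂ are the angles from the perpendicular to each end.
The perpendicular foot is at one end, so the two end-offsets along the wire are 0 and L = 0.307 m.
sinθ₁ = 0/√(0²+0.205²) = 0.0000; sinθ₂ = 0.307/√(0.307²+0.205²) = 0.8316.
B = (4π×10⁻⁷ × 13.0) / (4π × 0.205) × (0.0000 + 0.8316) = 5.27×10⁻⁶ T.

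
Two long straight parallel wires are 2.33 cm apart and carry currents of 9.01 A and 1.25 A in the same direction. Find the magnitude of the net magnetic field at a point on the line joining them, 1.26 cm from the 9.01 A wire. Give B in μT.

B ≈ 120 μT

Each long wire gives B = μ₀I/(2πd). Distances are d₁ = 0.0126 m and d₂ = 0.0107 m.
B₁ = 1.43×10⁻⁴ T, B₂ = 2.34×10⁻⁵ T.
Between parallel currents the two contributions point in opposite directions, so they subtract. B = |B₁ − B₂| = |1.43×10⁻⁴ − 2.34×10⁻⁵| = 1.20×10⁻⁴ T.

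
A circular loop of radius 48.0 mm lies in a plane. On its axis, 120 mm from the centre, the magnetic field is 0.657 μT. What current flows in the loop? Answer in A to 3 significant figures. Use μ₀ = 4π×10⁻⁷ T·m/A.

On the axis of a loop, B = μ₀IR²/[2(R²+z²)^(3/2)], so I = 2B(R²+z²)^(3/2)/(μ₀R²).
R² + z² = 0.002304 + 0.0144 = 0.0167 m²; raised to 3/2 gives 2.16×10⁻³ m³.
I = 2 × 6.57×10⁻⁷ × 2.16×10⁻³ / (1.26×10⁻⁶ × 0.002304) = 0.980 A.

I ≈ 0.980 A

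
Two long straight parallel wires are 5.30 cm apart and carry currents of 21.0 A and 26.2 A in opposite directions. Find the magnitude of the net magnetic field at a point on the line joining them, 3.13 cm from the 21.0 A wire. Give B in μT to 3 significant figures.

B ≈ 376 μT

Each long wire gives B = μ₀I/(2πd). Distances are d₁ = 0.0313 m and d₂ = 0.0217 m.
B₁ = 1.34×10⁻⁴ T, B₂ = 2.41×10⁻⁴ T.
Between antiparallel currents both contributions point the same way, so they add. B = B₁ + B₂ = 1.34×10⁻⁴ + 2.41×10⁻⁴ = 3.76×10⁻⁴ T.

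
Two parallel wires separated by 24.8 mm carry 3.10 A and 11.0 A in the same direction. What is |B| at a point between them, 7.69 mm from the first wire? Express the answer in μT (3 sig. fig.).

B ≈ 48.0 μT

Each long wire gives B = μ₀I/(2πd). Distances are d₁ = 0.00769 m and d₂ = 0.01711 m.
B₁ = 8.06×10⁻⁵ T, B₂ = 1.29×10⁻⁴ T.
Between parallel currents the two contributions point in opposite directions, so they subtract. B = |B₁ − B₂| = |8.06×10⁻⁵ − 1.29×10⁻⁴| = 4.80×10⁻⁵ T.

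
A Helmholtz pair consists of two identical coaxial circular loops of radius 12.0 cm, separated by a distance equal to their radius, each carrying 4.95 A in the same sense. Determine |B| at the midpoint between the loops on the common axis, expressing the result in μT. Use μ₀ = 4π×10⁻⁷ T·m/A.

B ≈ 37.1 μT

Each loop contributes B = μ₀IR²/[2(R²+z²)^(3/2)] on the axis, with z measured from that loop.
Loop 1 (z = 0.06 m): B₁ = 1.85×10⁻⁵ T. Loop 2 (z = 0.06 m): B₂ = 1.85×10⁻⁵ T.
The fields add: B = B₁ + B₂ = 3.71×10⁻⁵ T.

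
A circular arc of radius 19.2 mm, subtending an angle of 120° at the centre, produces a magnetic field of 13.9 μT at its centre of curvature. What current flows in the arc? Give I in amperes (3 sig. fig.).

I ≈ 1.27 A

For a circular arc, B = μ₀Iφ/(4πR) with φ in radians; here φ = 2.094 rad.
So I = 4πRB/(μ₀φ) = 4π × 0.0192 × 1.39×10⁻⁵ / (4π×10⁻⁷ × 2.094) = 1.27 A.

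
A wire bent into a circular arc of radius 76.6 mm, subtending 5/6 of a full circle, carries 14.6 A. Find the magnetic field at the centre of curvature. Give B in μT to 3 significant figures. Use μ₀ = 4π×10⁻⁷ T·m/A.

The Biot–Savart field of a circular arc at its centre is B = μ₀Iφ/(4πR), with φ = 5.236 rad.
B = (4π×10⁻⁷ × 14.6 × 5.236) / (4π × 0.0766) = 9.98×10⁻⁵ T.

B ≈ 99.8 μT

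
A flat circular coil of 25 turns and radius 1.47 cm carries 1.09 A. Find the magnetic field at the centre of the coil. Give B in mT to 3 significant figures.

B ≈ 1.16 mT

For an N-turn flat coil, B = Nμ₀I/(2R) with R = 0.0147 m.
B = 25 × 4.66×10⁻⁵ T = 1.16×10⁻³ T.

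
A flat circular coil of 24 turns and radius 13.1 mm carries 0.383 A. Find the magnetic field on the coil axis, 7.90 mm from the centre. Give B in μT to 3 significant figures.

For an N-turn flat coil, B = Nμ₀IR²/[2(R²+z²)^(3/2)] with R = 0.0131 m, z = 0.0079 m.
B = 24 × 1.15×10⁻⁵ T = 2.77×10⁻⁴ T.

B ≈ 277 μT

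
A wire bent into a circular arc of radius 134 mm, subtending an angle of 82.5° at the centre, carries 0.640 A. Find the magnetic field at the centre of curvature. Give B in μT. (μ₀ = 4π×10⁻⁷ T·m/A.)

B ≈ 0.688 μT

The Biot–Savart field of a circular arc at its centre is B = μ₀Iφ/(4πR), with φ = 1.44 rad.
B = (4π×10⁻⁷ × 0.640 × 1.44) / (4π × 0.134) = 6.88×10⁻⁷ T.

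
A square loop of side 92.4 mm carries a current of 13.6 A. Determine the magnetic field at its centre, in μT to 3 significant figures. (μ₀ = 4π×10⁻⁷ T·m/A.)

B ≈ 167 μT

Each side is a finite straight segment at perpendicular distance d = a/(2 tan(π/4)) = 0.0462 m from the centre, with end-angles ±π/4.
One side contributes B₁ = (μ₀I/4πd)·2 sin(π/4) = 4.16×10⁻⁵ T.
All 4 sides add in the same direction: B = 4 × 4.16×10⁻⁵ = 1.67×10⁻⁴ T.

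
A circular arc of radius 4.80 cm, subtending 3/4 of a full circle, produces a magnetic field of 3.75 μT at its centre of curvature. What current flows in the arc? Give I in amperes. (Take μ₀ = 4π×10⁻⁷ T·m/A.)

For a circular arc, B = μ₀Iφ/(4πR) with φ in radians; here φ = 4.712 rad.
So I = 4πRB/(μ₀φ) = 4π × 0.048 × 3.75×10⁻⁶ / (4π×10⁻⁷ × 4.712) = 0.382 A.

I ≈ 0.382 A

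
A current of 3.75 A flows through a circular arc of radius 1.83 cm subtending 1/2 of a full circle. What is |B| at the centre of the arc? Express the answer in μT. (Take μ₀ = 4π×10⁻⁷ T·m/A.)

B ≈ 64.4 μT

The Biot–Savart field of a circular arc at its centre is B = μ₀Iφ/(4πR), with φ = 3.142 rad.
B = (4π×10⁻⁷ × 3.75 × 3.142) / (4π × 0.0183) = 6.44×10⁻⁵ T.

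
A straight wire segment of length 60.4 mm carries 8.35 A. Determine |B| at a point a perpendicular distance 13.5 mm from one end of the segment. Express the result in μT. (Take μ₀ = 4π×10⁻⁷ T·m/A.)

B ≈ 60.4 μT

For a finite straight segment, B = (μ₀I/4πd)(sinθ₁ + sinθ₂), where θ₁, θ₂ are the angles from the perpendicular to each end.
The perpendicular foot is at one end, so the two end-offsets along the wire are 0 and L = 0.0604 m.
sinθ₁ = 0/√(0²+0.0135²) = 0.0000; sinθ₂ = 0.0604/√(0.0604²+0.0135²) = 0.9759.
B = (4π×10⁻⁷ × 8.35) / (4π × 0.0135) × (0.0000 + 0.9759) = 6.04×10⁻⁵ T.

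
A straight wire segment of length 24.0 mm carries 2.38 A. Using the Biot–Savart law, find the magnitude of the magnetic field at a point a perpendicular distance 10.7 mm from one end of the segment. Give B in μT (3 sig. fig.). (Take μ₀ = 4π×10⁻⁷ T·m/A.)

B ≈ 20.3 μT

For a finite straight segment, B = (μ₀I/4πd)(sinθ₁ + sinθ₂), where θ₁, θ₂ are the angles from the perpendicular to each end.
The perpendicular foot is at one end, so the two end-offsets along the wire are 0 and L = 0.024 m.
sinθ₁ = 0/√(0²+0.0107²) = 0.0000; sinθ₂ = 0.024/√(0.024²+0.0107²) = 0.9133.
B = (4π×10⁻⁷ × 2.38) / (4π × 0.0107) × (0.0000 + 0.9133) = 2.03×10⁻⁵ T.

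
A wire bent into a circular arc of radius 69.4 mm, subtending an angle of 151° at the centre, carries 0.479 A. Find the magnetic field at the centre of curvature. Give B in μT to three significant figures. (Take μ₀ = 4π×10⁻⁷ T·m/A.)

B ≈ 1.82 μT

The Biot–Savart field of a circular arc at its centre is B = μ₀Iφ/(4πR), with φ = 2.635 rad.
B = (4π×10⁻⁷ × 0.479 × 2.635) / (4π × 0.0694) = 1.82×10⁻⁶ T.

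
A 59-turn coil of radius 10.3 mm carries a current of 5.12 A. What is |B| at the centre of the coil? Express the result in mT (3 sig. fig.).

For an N-turn flat coil, B = Nμ₀I/(2R) with R = 0.0103 m.
B = 59 × 3.12×10⁻⁴ T = 1.84×10⁻² T.

B ≈ 18.4 mT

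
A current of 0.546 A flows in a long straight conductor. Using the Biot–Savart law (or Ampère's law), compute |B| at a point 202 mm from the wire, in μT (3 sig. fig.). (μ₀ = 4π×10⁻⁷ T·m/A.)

For an infinitely long straight wire, B = μ₀I/(2πd).
B = (4π×10⁻⁷ × 0.546) / (2π × 0.202) = 5.41×10⁻⁷ T.

B ≈ 0.541 μT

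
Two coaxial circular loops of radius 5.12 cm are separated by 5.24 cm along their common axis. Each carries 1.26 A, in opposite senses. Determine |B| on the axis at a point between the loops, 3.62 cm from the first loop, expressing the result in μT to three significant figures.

B ≈ 4.98 μT

Each loop contributes B = μ₀IR²/[2(R²+z²)^(3/2)] on the axis, with z measured from that loop.
Loop 1 (z = 0.0362 m): B₁ = 8.42×10⁻⁶ T. Loop 2 (z = 0.0162 m): B₂ = 1.34×10⁻⁵ T.
The fields oppose: B = |B₁ − B₂| = 4.98×10⁻⁶ T.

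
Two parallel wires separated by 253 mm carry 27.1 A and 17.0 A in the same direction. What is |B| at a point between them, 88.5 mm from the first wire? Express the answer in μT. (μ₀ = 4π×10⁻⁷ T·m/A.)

B ≈ 40.6 μT

Each long wire gives B = μ₀I/(2πd). Distances are d₁ = 0.0885 m and d₂ = 0.1645 m.
B₁ = 6.12×10⁻⁵ T, B₂ = 2.07×10⁻⁵ T.
Between parallel currents the two contributions point in opposite directions, so they subtract. B = |B₁ − B₂| = |6.12×10⁻⁵ − 2.07×10⁻⁵| = 4.06×10⁻⁵ T.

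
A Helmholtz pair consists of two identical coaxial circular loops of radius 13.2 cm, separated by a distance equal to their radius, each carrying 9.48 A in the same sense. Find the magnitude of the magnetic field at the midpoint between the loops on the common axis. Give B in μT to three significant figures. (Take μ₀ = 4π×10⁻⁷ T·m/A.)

B ≈ 64.6 μT

Each loop contributes B = μ₀IR²/[2(R²+z²)^(3/2)] on the axis, with z measured from that loop.
Loop 1 (z = 0.066 m): B₁ = 3.23×10⁻⁵ T. Loop 2 (z = 0.066 m): B₂ = 3.23×10⁻⁵ T.
The fields add: B = B₁ + B₂ = 6.46×10⁻⁵ T.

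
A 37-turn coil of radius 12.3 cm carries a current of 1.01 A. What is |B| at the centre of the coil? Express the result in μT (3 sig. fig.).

For an N-turn flat coil, B = Nμ₀I/(2R) with R = 0.123 m.
B = 37 × 5.16×10⁻⁶ T = 1.91×10⁻⁴ T.

B ≈ 191 μT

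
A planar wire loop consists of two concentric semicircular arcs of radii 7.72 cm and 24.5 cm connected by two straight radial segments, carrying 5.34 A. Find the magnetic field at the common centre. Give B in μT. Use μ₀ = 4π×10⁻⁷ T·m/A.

The radial connectors point toward the centre, so dl × r̂ = 0 and they contribute nothing.
Each semicircle gives μ₀I/(4R): inner arc 2.17×10⁻⁵ T, outer arc 6.85×10⁻⁶ T.
The two arcs carry current in opposite angular senses, so their fields oppose: B = |2.17×10⁻⁵ − 6.85×10⁻⁶| = 1.49×10⁻⁵ T.

B ≈ 14.9 μT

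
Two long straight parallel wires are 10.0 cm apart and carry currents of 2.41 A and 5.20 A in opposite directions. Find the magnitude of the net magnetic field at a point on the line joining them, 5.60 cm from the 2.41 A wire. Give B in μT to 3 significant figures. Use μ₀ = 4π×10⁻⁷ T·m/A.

B ≈ 32.2 μT

Each long wire gives B = μ₀I/(2πd). Distances are d₁ = 0.056 m and d₂ = 0.044 m.
B₁ = 8.61×10⁻⁶ T, B₂ = 2.36×10⁻⁵ T.
Between antiparallel currents both contributions point the same way, so they add. B = B₁ + B₂ = 8.61×10⁻⁶ + 2.36×10⁻⁵ = 3.22×10⁻⁵ T.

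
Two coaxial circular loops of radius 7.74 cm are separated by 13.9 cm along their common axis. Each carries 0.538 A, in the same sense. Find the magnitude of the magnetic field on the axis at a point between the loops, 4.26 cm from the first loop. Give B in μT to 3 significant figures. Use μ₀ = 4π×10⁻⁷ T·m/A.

B ≈ 4.01 μT

Each loop contributes B = μ₀IR²/[2(R²+z²)^(3/2)] on the axis, with z measured from that loop.
Loop 1 (z = 0.0426 m): B₁ = 2.94×10⁻⁶ T. Loop 2 (z = 0.0964 m): B₂ = 1.07×10⁻⁶ T.
The fields add: B = B₁ + B₂ = 4.01×10⁻⁶ T.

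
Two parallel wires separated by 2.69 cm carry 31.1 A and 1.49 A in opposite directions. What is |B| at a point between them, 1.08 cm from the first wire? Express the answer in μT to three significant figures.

B ≈ 594 μT

Each long wire gives B = μ₀I/(2πd). Distances are d₁ = 0.0108 m and d₂ = 0.0161 m.
B₁ = 5.76×10⁻⁴ T, B₂ = 1.85×10⁻⁵ T.
Between antiparallel currents both contributions point the same way, so they add. B = B₁ + B₂ = 5.76×10⁻⁴ + 1.85×10⁻⁵ = 5.94×10⁻⁴ T.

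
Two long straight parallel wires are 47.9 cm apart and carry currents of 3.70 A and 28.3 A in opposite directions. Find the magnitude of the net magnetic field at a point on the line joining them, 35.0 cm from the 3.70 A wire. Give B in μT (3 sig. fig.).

Each long wire gives B = μ₀I/(2πd). Distances are d₁ = 0.35 m and d₂ = 0.129 m.
B₁ = 2.11×10⁻⁶ T, B₂ = 4.39×10⁻⁵ T.
Between antiparallel currents both contributions point the same way, so they add. B = B₁ + B₂ = 2.11×10⁻⁶ + 4.39×10⁻⁵ = 4.60×10⁻⁵ T.

B ≈ 46.0 μT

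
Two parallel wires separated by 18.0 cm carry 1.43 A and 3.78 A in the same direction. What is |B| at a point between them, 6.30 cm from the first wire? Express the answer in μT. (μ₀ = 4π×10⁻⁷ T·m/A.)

Each long wire gives B = μ₀I/(2πd). Distances are d₁ = 0.063 m and d₂ = 0.117 m.
B₁ = 4.54×10⁻⁶ T, B₂ = 6.46×10⁻⁶ T.
Between parallel currents the two contributions point in opposite directions, so they subtract. B = |B₁ − B₂| = |4.54×10⁻⁶ − 6.46×10⁻⁶| = 1.92×10⁻⁶ T.

B ≈ 1.92 μT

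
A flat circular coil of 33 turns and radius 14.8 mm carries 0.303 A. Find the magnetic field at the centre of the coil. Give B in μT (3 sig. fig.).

For an N-turn flat coil, B = Nμ₀I/(2R) with R = 0.0148 m.
B = 33 × 1.29×10⁻⁵ T = 4.24×10⁻⁴ T.

B ≈ 424 μT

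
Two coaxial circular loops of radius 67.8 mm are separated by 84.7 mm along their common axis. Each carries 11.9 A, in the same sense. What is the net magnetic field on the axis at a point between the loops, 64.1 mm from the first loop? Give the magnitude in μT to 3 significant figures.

B ≈ 139 μT

Each loop contributes B = μ₀IR²/[2(R²+z²)^(3/2)] on the axis, with z measured from that loop.
Loop 1 (z = 0.0641 m): B₁ = 4.23×10⁻⁵ T. Loop 2 (z = 0.0206 m): B₂ = 9.66×10⁻⁵ T.
The fields add: B = B₁ + B₂ = 1.39×10⁻⁴ T.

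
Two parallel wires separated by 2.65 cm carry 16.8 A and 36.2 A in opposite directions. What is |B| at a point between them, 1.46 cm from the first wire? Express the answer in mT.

B ≈ 0.839 mT

Each long wire gives B = μ₀I/(2πd). Distances are d₁ = 0.0146 m and d₂ = 0.0119 m.
B₁ = 2.30×10⁻⁴ T, B₂ = 6.08×10⁻⁴ T.
Between antiparallel currents both contributions point the same way, so they add. B = B₁ + B₂ = 2.30×10⁻⁴ + 6.08×10⁻⁴ = 8.39×10⁻⁴ T.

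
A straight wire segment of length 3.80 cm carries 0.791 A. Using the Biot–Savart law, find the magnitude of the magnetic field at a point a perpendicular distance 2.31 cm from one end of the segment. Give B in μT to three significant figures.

For a finite straight segment, B = (μ₀I/4πd)(sinθ₁ + sinθ₂), where θ₁, θ₂ are the angles from the perpendicular to each end.
The perpendicular foot is at one end, so the two end-offsets along the wire are 0 and L = 0.038 m.
sinθ₁ = 0/√(0²+0.0231²) = 0.0000; sinθ₂ = 0.038/√(0.038²+0.0231²) = 0.8545.
B = (4π×10⁻⁷ × 0.791) / (4π × 0.0231) × (0.0000 + 0.8545) = 2.93×10⁻⁶ T.

B ≈ 2.93 μT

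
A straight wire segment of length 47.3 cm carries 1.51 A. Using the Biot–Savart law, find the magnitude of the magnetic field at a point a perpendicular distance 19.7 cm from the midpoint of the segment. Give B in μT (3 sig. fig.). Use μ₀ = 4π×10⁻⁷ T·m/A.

B ≈ 1.18 μT

For a finite straight segment, B = (μ₀I/4πd)(sinθ₁ + sinθ₂), where θ₁, θ₂ are the angles from the perpendicular to each end.
The perpendicular from the point meets the wire at its midpoint, so each end is L/2 = 0.2365 m away along the wire.
sinθ₁ = 0.2365/√(0.2365²+0.197²) = 0.7684; sinθ₂ = 0.2365/√(0.2365²+0.197²) = 0.7684.
B = (4π×10⁻⁷ × 1.51) / (4π × 0.197) × (0.7684 + 0.7684) = 1.18×10⁻⁶ T.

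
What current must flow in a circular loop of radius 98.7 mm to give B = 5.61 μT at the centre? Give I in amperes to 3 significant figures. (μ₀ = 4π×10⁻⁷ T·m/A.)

At the centre of a circular loop B = μ₀I/(2R), so I = 2RB/μ₀.
With R = 0.0987 m, I = 2 × 0.0987 × 5.61×10⁻⁶ / (4π×10⁻⁷) = 0.881 A.

I ≈ 0.881 A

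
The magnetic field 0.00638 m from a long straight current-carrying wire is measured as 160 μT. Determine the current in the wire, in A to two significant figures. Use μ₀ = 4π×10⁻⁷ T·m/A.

I ≈ 5.1 A

For a long straight wire B = μ₀I/(2πd), so I = 2πdB/μ₀.
I = 2π × 0.00638 × 1.60×10⁻⁴ / (4π×10⁻⁷) = 5.10 A.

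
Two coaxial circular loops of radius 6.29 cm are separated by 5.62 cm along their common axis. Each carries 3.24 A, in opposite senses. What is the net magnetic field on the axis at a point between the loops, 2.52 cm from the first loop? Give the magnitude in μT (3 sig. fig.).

Each loop contributes B = μ₀IR²/[2(R²+z²)^(3/2)] on the axis, with z measured from that loop.
Loop 1 (z = 0.0252 m): B₁ = 2.59×10⁻⁵ T. Loop 2 (z = 0.031 m): B₂ = 2.34×10⁻⁵ T.
The fields oppose: B = |B₁ − B₂| = 2.53×10⁻⁶ T.

B ≈ 2.53 μT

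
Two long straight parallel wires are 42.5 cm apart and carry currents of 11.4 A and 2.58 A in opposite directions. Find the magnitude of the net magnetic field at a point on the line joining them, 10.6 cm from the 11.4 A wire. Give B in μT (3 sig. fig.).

B ≈ 23.1 μT

Each long wire gives B = μ₀I/(2πd). Distances are d₁ = 0.106 m and d₂ = 0.319 m.
B₁ = 2.15×10⁻⁵ T, B₂ = 1.62×10⁻⁶ T.
Between antiparallel currents both contributions point the same way, so they add. B = B₁ + B₂ = 2.15×10⁻⁵ + 1.62×10⁻⁶ = 2.31×10⁻⁵ T.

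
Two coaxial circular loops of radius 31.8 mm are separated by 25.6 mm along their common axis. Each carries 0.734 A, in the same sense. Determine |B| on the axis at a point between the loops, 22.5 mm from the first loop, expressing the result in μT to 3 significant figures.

Each loop contributes B = μ₀IR²/[2(R²+z²)^(3/2)] on the axis, with z measured from that loop.
Loop 1 (z = 0.0225 m): B₁ = 7.89×10⁻⁶ T. Loop 2 (z = 0.0031 m): B₂ = 1.43×10⁻⁵ T.
The fields add: B = B₁ + B₂ = 2.22×10⁻⁵ T.

B ≈ 22.2 μT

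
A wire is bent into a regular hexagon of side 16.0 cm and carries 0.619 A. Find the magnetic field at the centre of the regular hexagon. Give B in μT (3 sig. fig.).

B ≈ 2.68 μT

Each side is a finite straight segment at perpendicular distance d = a/(2 tan(π/6)) = 0.1386 m from the centre, with end-angles ±π/6.
One side contributes B₁ = (μ₀I/4πd)·2 sin(π/6) = 4.47×10⁻⁷ T.
All 6 sides add in the same direction: B = 6 × 4.47×10⁻⁷ = 2.68×10⁻⁶ T.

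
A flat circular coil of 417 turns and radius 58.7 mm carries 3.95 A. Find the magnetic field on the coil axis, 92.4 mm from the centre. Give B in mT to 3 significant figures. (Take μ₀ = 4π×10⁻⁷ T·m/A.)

B ≈ 2.72 mT

For an N-turn flat coil, B = Nμ₀IR²/[2(R²+z²)^(3/2)] with R = 0.0587 m, z = 0.0924 m.
B = 417 × 6.52×10⁻⁶ T = 2.72×10⁻³ T.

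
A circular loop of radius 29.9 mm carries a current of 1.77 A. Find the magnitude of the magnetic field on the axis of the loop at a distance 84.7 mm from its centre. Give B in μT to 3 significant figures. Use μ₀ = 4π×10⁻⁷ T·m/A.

B ≈ 1.37 μT

On the axis of a circular loop, B = μ₀IR² / [2(R²+z²)^(3/2)].
R² + z² = (0.0299)² + (0.0847)² = 0.008068 m², and (R²+z²)^(3/2) = 7.25×10⁻⁴ m³.
B = (4π×10⁻⁷ × 1.77 × 0.000894) / (2 × 7.25×10⁻⁴) = 1.37×10⁻⁶ T.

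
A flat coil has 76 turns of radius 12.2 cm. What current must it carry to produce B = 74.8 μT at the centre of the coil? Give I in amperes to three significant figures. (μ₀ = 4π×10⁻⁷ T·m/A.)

For an N-turn coil, B = Nμ₀I/(2R) with R = 0.122 m, so I = 2RB/(Nμ₀) = 2 × 0.122 × 7.48×10⁻⁵ / (76 × 4π×10⁻⁷) = 0.191 A.

I ≈ 0.191 A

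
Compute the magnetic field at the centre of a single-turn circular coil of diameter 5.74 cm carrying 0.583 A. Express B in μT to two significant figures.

B ≈ 13 μT

At the centre of a circular loop the Biot–Savart law gives B = μ₀I/(2R) (so R = 0.0287 m).
B = (4π×10⁻⁷ × 0.583) / (2 × 0.0287) = 1.28×10⁻⁵ T.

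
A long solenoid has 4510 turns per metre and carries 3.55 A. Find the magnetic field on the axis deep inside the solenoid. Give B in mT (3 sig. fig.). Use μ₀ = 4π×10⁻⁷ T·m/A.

B ≈ 20.1 mT

Inside a long solenoid, B = μ₀nI with n = 4510 turns/m.
B = 4π×10⁻⁷ × 4510 × 3.55 = 2.01×10⁻² T.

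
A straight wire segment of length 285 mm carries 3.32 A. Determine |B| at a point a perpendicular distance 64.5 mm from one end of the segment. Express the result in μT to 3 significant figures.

For a finite straight segment, B = (μ₀I/4πd)(sinθ₁ + sinθ₂), where θ₁, θ₂ are the angles from the perpendicular to each end.
The perpendicular foot is at one end, so the two end-offsets along the wire are 0 and L = 0.285 m.
sinθ₁ = 0/√(0²+0.0645²) = 0.0000; sinθ₂ = 0.285/√(0.285²+0.0645²) = 0.9753.
B = (4π×10⁻⁷ × 3.32) / (4π × 0.0645) × (0.0000 + 0.9753) = 5.02×10⁻⁶ T.

B ≈ 5.02 μT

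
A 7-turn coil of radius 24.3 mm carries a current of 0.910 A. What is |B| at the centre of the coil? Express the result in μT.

For an N-turn flat coil, B = Nμ₀I/(2R) with R = 0.0243 m.
B = 7 × 2.35×10⁻⁵ T = 1.65×10⁻⁴ T.

B ≈ 165 μT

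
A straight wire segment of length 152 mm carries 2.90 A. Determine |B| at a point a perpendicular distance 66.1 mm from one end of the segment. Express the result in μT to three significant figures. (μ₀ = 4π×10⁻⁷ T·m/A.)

For a finite straight segment, B = (μ₀I/4πd)(sinθ₁ + sinθ₂), where θ₁, θ₂ are the angles from the perpendicular to each end.
The perpendicular foot is at one end, so the two end-offsets along the wire are 0 and L = 0.152 m.
sinθ₁ = 0/√(0²+0.0661²) = 0.0000; sinθ₂ = 0.152/√(0.152²+0.0661²) = 0.9170.
B = (4π×10⁻⁷ × 2.90) / (4π × 0.0661) × (0.0000 + 0.9170) = 4.02×10⁻⁶ T.

B ≈ 4.02 μT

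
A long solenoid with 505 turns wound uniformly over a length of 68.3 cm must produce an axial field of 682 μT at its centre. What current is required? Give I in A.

I ≈ 0.734 A

Inside a long solenoid B = μ₀nI with n = 739.4 m⁻¹, so I = B/(μ₀n).
I = 6.82×10⁻⁴ / (4π×10⁻⁷ × 739.4) = 0.734 A.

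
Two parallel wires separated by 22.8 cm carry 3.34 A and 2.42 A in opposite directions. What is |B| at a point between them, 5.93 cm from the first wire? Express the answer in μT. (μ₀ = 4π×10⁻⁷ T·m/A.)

Each long wire gives B = μ₀I/(2πd). Distances are d₁ = 0.0593 m and d₂ = 0.1687 m.
B₁ = 1.13×10⁻⁵ T, B₂ = 2.87×10⁻⁶ T.
Between antiparallel currents both contributions point the same way, so they add. B = B₁ + B₂ = 1.13×10⁻⁵ + 2.87×10⁻⁶ = 1.41×10⁻⁵ T.

B ≈ 14.1 μT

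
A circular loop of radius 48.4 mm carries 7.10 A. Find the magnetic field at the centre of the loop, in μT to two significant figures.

B ≈ 92 μT

At the centre of a circular loop the Biot–Savart law gives B = μ₀I/(2R).
B = (4π×10⁻⁷ × 7.10) / (2 × 0.0484) = 9.22×10⁻⁵ T.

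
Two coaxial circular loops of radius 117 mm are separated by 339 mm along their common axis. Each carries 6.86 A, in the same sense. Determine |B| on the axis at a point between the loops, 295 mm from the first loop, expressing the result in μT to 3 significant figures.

Each loop contributes B = μ₀IR²/[2(R²+z²)^(3/2)] on the axis, with z measured from that loop.
Loop 1 (z = 0.295 m): B₁ = 1.85×10⁻⁶ T. Loop 2 (z = 0.044 m): B₂ = 3.02×10⁻⁵ T.
The fields add: B = B₁ + B₂ = 3.21×10⁻⁵ T.

B ≈ 32.1 μT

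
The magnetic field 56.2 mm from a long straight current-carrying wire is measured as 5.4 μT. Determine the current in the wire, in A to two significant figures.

For a long straight wire B = μ₀I/(2πd), so I = 2πdB/μ₀.
I = 2π × 0.0562 × 5.40×10⁻⁶ / (4π×10⁻⁷) = 1.52 A.

I ≈ 1.5 A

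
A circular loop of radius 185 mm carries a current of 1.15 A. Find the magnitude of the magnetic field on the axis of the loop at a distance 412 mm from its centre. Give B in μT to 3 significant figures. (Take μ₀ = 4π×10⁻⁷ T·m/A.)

B ≈ 0.268 μT

On the axis of a circular loop, B = μ₀IR² / [2(R²+z²)^(3/2)].
R² + z² = (0.185)² + (0.412)² = 0.204 m², and (R²+z²)^(3/2) = 9.21×10⁻² m³.
B = (4π×10⁻⁷ × 1.15 × 0.03422) / (2 × 9.21×10⁻²) = 2.68×10⁻⁷ T.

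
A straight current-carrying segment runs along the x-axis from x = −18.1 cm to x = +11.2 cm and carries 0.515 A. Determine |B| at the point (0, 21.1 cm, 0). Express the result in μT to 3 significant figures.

B ≈ 0.273 μT

For a finite straight segment, B = (μ₀I/4πd)(sinθ₁ + sinθ₂), where θ₁, θ₂ are the angles from the perpendicular to each end.
The perpendicular distance is d = 0.211 m; the end-offsets along the wire are a = 0.181 m and b = 0.112 m.
sinθ₁ = 0.181/√(0.181²+0.211²) = 0.6511; sinθ₂ = 0.112/√(0.112²+0.211²) = 0.4688.
B = (4π×10⁻⁷ × 0.515) / (4π × 0.211) × (0.6511 + 0.4688) = 2.73×10⁻⁷ T.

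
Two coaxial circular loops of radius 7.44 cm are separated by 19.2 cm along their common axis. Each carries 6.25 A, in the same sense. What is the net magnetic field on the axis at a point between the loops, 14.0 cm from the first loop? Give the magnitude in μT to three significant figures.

B ≈ 34.5 μT

Each loop contributes B = μ₀IR²/[2(R²+z²)^(3/2)] on the axis, with z measured from that loop.
Loop 1 (z = 0.14 m): B₁ = 5.45×10⁻⁶ T. Loop 2 (z = 0.052 m): B₂ = 2.91×10⁻⁵ T.
The fields add: B = B₁ + B₂ = 3.45×10⁻⁵ T.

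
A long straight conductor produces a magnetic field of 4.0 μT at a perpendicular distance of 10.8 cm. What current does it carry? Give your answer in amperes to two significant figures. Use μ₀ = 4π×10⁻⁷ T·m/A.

For a long straight wire B = μ₀I/(2πd), so I = 2πdB/μ₀.
I = 2π × 0.108 × 4.00×10⁻⁶ / (4π×10⁻⁷) = 2.16 A.

I ≈ 2.2 A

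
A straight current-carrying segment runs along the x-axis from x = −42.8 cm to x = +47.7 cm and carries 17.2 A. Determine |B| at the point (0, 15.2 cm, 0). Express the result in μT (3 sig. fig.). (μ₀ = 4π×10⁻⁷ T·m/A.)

For a finite straight segment, B = (μ₀I/4πd)(sinθ₁ + sinθ₂), where θ₁, θ₂ are the angles from the perpendicular to each end.
The perpendicular distance is d = 0.152 m; the end-offsets along the wire are a = 0.428 m and b = 0.477 m.
sinθ₁ = 0.428/√(0.428²+0.152²) = 0.9423; sinθ₂ = 0.477/√(0.477²+0.152²) = 0.9528.
B = (4π×10⁻⁷ × 17.2) / (4π × 0.152) × (0.9423 + 0.9528) = 2.14×10⁻⁵ T.

B ≈ 21.4 μT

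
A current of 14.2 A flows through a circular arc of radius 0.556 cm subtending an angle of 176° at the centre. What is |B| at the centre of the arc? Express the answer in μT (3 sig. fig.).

The Biot–Savart field of a circular arc at its centre is B = μ₀Iφ/(4πR), with φ = 3.072 rad.
B = (4π×10⁻⁷ × 14.2 × 3.072) / (4π × 0.00556) = 7.85×10⁻⁴ T.

B ≈ 785 μT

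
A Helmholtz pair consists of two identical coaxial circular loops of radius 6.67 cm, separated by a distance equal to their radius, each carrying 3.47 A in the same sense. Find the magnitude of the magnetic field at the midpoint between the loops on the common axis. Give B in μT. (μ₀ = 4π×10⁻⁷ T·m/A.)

Each loop contributes B = μ₀IR²/[2(R²+z²)^(3/2)] on the axis, with z measured from that loop.
Loop 1 (z = 0.03335 m): B₁ = 2.34×10⁻⁵ T. Loop 2 (z = 0.03335 m): B₂ = 2.34×10⁻⁵ T.
The fields add: B = B₁ + B₂ = 4.68×10⁻⁵ T.

B ≈ 46.8 μT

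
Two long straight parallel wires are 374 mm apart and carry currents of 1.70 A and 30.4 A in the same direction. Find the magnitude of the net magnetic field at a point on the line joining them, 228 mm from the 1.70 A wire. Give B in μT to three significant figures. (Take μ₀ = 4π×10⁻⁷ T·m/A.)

Each long wire gives B = μ₀I/(2πd). Distances are d₁ = 0.228 m and d₂ = 0.146 m.
B₁ = 1.49×10⁻⁶ T, B₂ = 4.16×10⁻⁵ T.
Between parallel currents the two contributions point in opposite directions, so they subtract. B = |B₁ − B₂| = |1.49×10⁻⁶ − 4.16×10⁻⁵| = 4.02×10⁻⁵ T.

B ≈ 40.2 μT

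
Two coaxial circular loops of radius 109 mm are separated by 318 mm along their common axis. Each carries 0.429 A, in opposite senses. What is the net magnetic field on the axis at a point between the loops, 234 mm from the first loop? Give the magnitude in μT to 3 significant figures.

B ≈ 1.04 μT

Each loop contributes B = μ₀IR²/[2(R²+z²)^(3/2)] on the axis, with z measured from that loop.
Loop 1 (z = 0.234 m): B₁ = 1.86×10⁻⁷ T. Loop 2 (z = 0.084 m): B₂ = 1.23×10⁻⁶ T.
The fields oppose: B = |B₁ − B₂| = 1.04×10⁻⁶ T.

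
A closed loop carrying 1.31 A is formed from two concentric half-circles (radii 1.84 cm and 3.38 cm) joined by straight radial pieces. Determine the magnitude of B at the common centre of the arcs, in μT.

B ≈ 10.2 μT

The radial connectors point toward the centre, so dl × r̂ = 0 and they contribute nothing.
Each semicircle gives μ₀I/(4R): inner arc 2.24×10⁻⁵ T, outer arc 1.22×10⁻⁵ T.
The two arcs carry current in opposite angular senses, so their fields oppose: B = |2.24×10⁻⁵ − 1.22×10⁻⁵| = 1.02×10⁻⁵ T.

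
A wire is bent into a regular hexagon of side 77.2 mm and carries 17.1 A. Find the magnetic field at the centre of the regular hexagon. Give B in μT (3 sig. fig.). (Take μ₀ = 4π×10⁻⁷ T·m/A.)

Each side is a finite straight segment at perpendicular distance d = a/(2 tan(π/6)) = 0.06686 m from the centre, with end-angles ±π/6.
One side contributes B₁ = (μ₀I/4πd)·2 sin(π/6) = 2.56×10⁻⁵ T.
All 6 sides add in the same direction: B = 6 × 2.56×10⁻⁵ = 1.53×10⁻⁴ T.

B ≈ 153 μT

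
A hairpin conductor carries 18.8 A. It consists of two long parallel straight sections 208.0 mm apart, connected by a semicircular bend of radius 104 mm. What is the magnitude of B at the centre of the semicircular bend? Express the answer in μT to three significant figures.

B ≈ 92.9 μT

The semicircular arc contributes B_arc = μ₀I·π/(4πR) = μ₀I/(4R) = 5.68×10⁻⁵ T.
Each semi-infinite lead is at perpendicular distance R = 0.104 m from the centre, with the perpendicular foot at its near end, so it contributes μ₀I/(4πR); both point the same way, together 3.62×10⁻⁵ T.
Arc and leads all point the same direction: B = 5.68×10⁻⁵ + 3.62×10⁻⁵ = 9.29×10⁻⁵ T.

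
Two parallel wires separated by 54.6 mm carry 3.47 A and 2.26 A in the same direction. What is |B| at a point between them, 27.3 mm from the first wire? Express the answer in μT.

B ≈ 8.86 μT

Each long wire gives B = μ₀I/(2πd). Distances are d₁ = 0.0273 m and d₂ = 0.0273 m.
B₁ = 2.54×10⁻⁵ T, B₂ = 1.66×10⁻⁵ T.
Between parallel currents the two contributions point in opposite directions, so they subtract. B = |B₁ − B₂| = |2.54×10⁻⁵ − 1.66×10⁻⁵| = 8.86×10⁻⁶ T.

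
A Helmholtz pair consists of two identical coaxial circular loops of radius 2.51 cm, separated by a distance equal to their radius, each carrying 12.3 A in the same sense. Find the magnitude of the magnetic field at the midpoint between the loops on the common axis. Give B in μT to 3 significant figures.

B ≈ 441 μT

Each loop contributes B = μ₀IR²/[2(R²+z²)^(3/2)] on the axis, with z measured from that loop.
Loop 1 (z = 0.01255 m): B₁ = 2.20×10⁻⁴ T. Loop 2 (z = 0.01255 m): B₂ = 2.20×10⁻⁴ T.
The fields add: B = B₁ + B₂ = 4.41×10⁻⁴ T.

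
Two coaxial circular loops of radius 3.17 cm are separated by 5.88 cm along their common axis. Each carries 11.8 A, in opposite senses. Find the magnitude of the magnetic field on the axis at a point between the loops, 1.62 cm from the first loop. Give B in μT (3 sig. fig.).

B ≈ 115 μT

Each loop contributes B = μ₀IR²/[2(R²+z²)^(3/2)] on the axis, with z measured from that loop.
Loop 1 (z = 0.0162 m): B₁ = 1.65×10⁻⁴ T. Loop 2 (z = 0.0426 m): B₂ = 4.98×10⁻⁵ T.
The fields oppose: B = |B₁ − B₂| = 1.15×10⁻⁴ T.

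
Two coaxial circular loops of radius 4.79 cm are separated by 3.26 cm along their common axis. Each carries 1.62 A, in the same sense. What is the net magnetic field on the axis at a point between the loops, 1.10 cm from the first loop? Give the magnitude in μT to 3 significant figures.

B ≈ 35.8 μT

Each loop contributes B = μ₀IR²/[2(R²+z²)^(3/2)] on the axis, with z measured from that loop.
Loop 1 (z = 0.011 m): B₁ = 1.97×10⁻⁵ T. Loop 2 (z = 0.0216 m): B₂ = 1.61×10⁻⁵ T.
The fields add: B = B₁ + B₂ = 3.58×10⁻⁵ T.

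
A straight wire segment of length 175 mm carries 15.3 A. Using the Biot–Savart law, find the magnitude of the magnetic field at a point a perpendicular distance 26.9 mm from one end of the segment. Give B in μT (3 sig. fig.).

For a finite straight segment, B = (μ₀I/4πd)(sinθ₁ + sinθ₂), where θ₁, θ₂ are the angles from the perpendicular to each end.
The perpendicular foot is at one end, so the two end-offsets along the wire are 0 and L = 0.175 m.
sinθ₁ = 0/√(0²+0.0269²) = 0.0000; sinθ₂ = 0.175/√(0.175²+0.0269²) = 0.9884.
B = (4π×10⁻⁷ × 15.3) / (4π × 0.0269) × (0.0000 + 0.9884) = 5.62×10⁻⁵ T.

B ≈ 56.2 μT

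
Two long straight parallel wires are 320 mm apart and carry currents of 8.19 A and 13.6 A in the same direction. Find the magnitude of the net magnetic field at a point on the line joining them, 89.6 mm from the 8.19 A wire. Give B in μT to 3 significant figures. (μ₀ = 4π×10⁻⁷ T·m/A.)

B ≈ 6.48 μT

Each long wire gives B = μ₀I/(2πd). Distances are d₁ = 0.0896 m and d₂ = 0.2304 m.
B₁ = 1.83×10⁻⁵ T, B₂ = 1.18×10⁻⁵ T.
Between parallel currents the two contributions point in opposite directions, so they subtract. B = |B₁ − B₂| = |1.83×10⁻⁵ − 1.18×10⁻⁵| = 6.48×10⁻⁶ T.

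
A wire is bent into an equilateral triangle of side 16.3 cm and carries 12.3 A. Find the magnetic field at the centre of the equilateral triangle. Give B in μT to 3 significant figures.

Each side is a finite straight segment at perpendicular distance d = a/(2 tan(π/3)) = 0.04705 m from the centre, with end-angles ±π/3.
One side contributes B₁ = (μ₀I/4πd)·2 sin(π/3) = 4.53×10⁻⁵ T.
All 3 sides add in the same direction: B = 3 × 4.53×10⁻⁵ = 1.36×10⁻⁴ T.

B ≈ 136 μT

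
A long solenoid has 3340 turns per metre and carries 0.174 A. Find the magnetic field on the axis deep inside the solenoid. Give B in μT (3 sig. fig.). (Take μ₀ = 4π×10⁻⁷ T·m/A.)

B ≈ 730 μT

Inside a long solenoid, B = μ₀nI with n = 3340 turns/m.
B = 4π×10⁻⁷ × 3340 × 0.174 = 7.30×10⁻⁴ T.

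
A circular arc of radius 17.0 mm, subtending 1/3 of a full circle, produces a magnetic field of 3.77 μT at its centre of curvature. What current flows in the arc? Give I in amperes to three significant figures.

For a circular arc, B = μ₀Iφ/(4πR) with φ in radians; here φ = 2.094 rad.
So I = 4πRB/(μ₀φ) = 4π × 0.017 × 3.77×10⁻⁶ / (4π×10⁻⁷ × 2.094) = 0.306 A.

I ≈ 0.306 A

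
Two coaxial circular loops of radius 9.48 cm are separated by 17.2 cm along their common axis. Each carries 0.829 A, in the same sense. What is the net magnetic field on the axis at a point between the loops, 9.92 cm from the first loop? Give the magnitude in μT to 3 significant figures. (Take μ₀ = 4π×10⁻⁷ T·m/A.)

B ≈ 4.55 μT

Each loop contributes B = μ₀IR²/[2(R²+z²)^(3/2)] on the axis, with z measured from that loop.
Loop 1 (z = 0.0992 m): B₁ = 1.81×10⁻⁶ T. Loop 2 (z = 0.0728 m): B₂ = 2.74×10⁻⁶ T.
The fields add: B = B₁ + B₂ = 4.55×10⁻⁶ T.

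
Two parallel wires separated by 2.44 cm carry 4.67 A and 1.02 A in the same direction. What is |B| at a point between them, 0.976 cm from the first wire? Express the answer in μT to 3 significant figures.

B ≈ 81.8 μT

Each long wire gives B = μ₀I/(2πd). Distances are d₁ = 0.00976 m and d₂ = 0.01464 m.
B₁ = 9.57×10⁻⁵ T, B₂ = 1.39×10⁻⁵ T.
Between parallel currents the two contributions point in opposite directions, so they subtract. B = |B₁ − B₂| = |9.57×10⁻⁵ − 1.39×10⁻⁵| = 8.18×10⁻⁵ T.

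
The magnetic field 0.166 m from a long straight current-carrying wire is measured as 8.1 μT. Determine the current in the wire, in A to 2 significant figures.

For a long straight wire B = μ₀I/(2πd), so I = 2πdB/μ₀.
I = 2π × 0.166 × 8.10×10⁻⁶ / (4π×10⁻⁷) = 6.72 A.

I ≈ 6.7 A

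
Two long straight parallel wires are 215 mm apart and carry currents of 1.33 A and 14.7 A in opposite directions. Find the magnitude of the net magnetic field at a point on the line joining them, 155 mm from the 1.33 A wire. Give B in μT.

B ≈ 50.7 μT

Each long wire gives B = μ₀I/(2πd). Distances are d₁ = 0.155 m and d₂ = 0.06 m.
B₁ = 1.72×10⁻⁶ T, B₂ = 4.90×10⁻⁵ T.
Between antiparallel currents both contributions point the same way, so they add. B = B₁ + B₂ = 1.72×10⁻⁶ + 4.90×10⁻⁵ = 5.07×10⁻⁵ T.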